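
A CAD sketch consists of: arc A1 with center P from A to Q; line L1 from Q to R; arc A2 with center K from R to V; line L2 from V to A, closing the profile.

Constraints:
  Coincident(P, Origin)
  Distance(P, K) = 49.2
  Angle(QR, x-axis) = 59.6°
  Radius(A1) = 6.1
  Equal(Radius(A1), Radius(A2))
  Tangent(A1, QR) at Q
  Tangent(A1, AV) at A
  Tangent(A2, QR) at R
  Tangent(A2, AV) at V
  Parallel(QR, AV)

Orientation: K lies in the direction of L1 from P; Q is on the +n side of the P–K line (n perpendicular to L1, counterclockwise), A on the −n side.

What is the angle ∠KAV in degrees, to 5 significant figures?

7.0677°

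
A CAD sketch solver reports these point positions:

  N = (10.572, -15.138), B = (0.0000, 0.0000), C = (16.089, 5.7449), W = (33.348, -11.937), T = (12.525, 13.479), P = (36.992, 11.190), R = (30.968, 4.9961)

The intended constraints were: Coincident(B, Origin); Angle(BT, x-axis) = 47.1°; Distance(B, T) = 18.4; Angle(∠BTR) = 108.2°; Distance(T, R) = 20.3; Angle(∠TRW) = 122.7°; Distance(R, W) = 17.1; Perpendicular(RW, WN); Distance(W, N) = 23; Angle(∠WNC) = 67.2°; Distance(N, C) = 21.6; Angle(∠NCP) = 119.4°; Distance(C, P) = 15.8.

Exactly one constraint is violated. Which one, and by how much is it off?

Distance(C, P) = 15.8 — off by 5.80.

B = (0.00, 0.00) ✓; BT at 47.10° ✓; |BT| = 18.40 ✓; ∠BTR = 108.2° ✓; |TR| = 20.30 ✓; ∠TRW = 122.7° ✓; |RW| = 17.10 ✓; ∠(RW, WN) = 90.00° ✓; |WN| = 23.00 ✓; ∠WNC = 67.20° ✓; |NC| = 21.60 ✓; ∠NCP = 119.4° ✓; |CP| = 21.60 ✗.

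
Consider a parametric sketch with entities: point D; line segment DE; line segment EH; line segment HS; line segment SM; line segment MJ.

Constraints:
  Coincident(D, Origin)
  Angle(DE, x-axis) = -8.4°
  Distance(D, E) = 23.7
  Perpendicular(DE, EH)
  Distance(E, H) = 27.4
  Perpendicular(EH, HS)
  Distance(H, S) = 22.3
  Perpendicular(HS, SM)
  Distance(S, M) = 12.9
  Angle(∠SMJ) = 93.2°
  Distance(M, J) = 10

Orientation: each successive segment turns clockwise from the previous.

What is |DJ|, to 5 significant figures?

17.999

D is at the origin; DE runs at -8.4° with length 23.7, so E = (23.446, -3.4622). The perpendicularity gives EH at right angles to DE, so EH runs at -98.400°; with |EH| = 27.4, H = (19.443, -30.568). The perpendicularity gives HS at right angles to EH, so HS runs at 171.60°; with |HS| = 22.3, S = (-2.6177, -27.311). HS is perpendicular to SM, so SM runs at 81.600°; with |SM| = 12.9, M = (-0.73322, -14.549). ∠SMJ = 93.2° gives MJ at -5.2000° from the x-axis; with |MJ| = 10.0, J = (9.2256, -15.455). Then |DJ| = |J − D| = 17.999.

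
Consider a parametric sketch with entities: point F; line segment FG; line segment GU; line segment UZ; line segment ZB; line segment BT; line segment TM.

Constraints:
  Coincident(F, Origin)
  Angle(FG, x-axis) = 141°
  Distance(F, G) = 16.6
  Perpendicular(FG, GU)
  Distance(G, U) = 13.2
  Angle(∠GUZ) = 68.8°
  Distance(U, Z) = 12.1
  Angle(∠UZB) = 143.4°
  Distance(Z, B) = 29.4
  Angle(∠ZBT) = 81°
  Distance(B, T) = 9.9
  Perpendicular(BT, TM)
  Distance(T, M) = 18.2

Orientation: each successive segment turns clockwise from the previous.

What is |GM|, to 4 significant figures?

11.16

∠ZBT = 81.0° gives BT at 164.2° from the x-axis; with |BT| = 9.9, T = (-11.59, -16.29). The perpendicularity gives TM at right angles to BT, so TM runs at 74.20°; with |TM| = 18.2, M = (-6.632, 1.220). Then |GM| = |M − G| = 11.16.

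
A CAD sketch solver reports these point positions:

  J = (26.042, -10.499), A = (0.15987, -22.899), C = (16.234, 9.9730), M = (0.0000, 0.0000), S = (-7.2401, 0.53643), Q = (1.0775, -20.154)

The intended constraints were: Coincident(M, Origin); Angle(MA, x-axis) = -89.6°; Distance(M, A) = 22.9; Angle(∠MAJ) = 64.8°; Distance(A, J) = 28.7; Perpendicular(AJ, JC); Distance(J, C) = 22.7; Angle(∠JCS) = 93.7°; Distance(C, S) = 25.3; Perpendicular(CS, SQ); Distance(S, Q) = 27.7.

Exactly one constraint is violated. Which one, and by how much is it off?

Distance(S, Q) = 27.7 — off by 5.40.

M = (0.00, 0.00) ✓; MA at -89.60° ✓; |MA| = 22.90 ✓; ∠MAJ = 64.80° ✓; |AJ| = 28.70 ✓; ∠(AJ, JC) = 90.00° ✓; |JC| = 22.70 ✓; ∠JCS = 93.70° ✓; |CS| = 25.30 ✓; ∠(CS, SQ) = 90.00° ✓; |SQ| = 22.30 ✗.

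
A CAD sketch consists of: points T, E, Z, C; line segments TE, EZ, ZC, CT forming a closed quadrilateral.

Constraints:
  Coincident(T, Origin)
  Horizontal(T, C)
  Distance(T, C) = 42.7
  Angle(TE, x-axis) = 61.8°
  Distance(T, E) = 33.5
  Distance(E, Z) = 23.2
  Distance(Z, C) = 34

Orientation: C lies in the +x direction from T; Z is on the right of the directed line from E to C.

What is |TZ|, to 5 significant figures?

11.906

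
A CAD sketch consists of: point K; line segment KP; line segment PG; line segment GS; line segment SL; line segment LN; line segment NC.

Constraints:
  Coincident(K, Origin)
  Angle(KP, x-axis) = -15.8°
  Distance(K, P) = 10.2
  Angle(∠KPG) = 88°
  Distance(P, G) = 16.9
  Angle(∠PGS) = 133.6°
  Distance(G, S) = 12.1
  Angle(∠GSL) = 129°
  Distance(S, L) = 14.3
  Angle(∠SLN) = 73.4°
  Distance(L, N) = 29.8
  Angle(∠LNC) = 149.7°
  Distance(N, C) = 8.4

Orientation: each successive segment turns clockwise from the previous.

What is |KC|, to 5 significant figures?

10.990

K is at the origin; KP runs at -15.8° with length 10.2, so P = (9.8146, -2.7773). ∠KPG = 88.0° gives PG at -107.80° from the x-axis; with |PG| = 16.9, G = (4.6484, -18.868). ∠PGS = 133.6° gives GS at -154.20° from the x-axis; with |GS| = 12.1, S = (-6.2455, -24.135). ∠GSL = 129.0° gives SL at 154.80° from the x-axis; with |SL| = 14.3, L = (-19.185, -18.046). ∠SLN = 73.4° gives LN at 48.200° from the x-axis; with |LN| = 29.8, N = (0.67816, 4.1693). ∠LNC = 149.7° gives NC at 17.900° from the x-axis; with |NC| = 8.4, C = (8.6715, 6.7511). Then |KC| = |C − K| = 10.990.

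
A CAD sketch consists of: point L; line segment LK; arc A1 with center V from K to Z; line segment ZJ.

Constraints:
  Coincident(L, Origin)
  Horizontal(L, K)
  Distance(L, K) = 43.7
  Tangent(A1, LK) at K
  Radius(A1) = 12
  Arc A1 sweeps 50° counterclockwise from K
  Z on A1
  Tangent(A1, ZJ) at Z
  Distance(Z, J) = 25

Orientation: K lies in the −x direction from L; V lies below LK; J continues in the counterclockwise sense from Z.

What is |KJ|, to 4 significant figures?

34.46

L is at the origin; L and K share the same y with |LK| = 43.7 and K on the −x side, so K = (-43.70, 0.000). Since A1 is tangent to LK there, VK ⟂ LK, so V = K + (0, -12) = (-43.70, -12.00). On A1, K sits at bearing 90° from V; a 50° counterclockwise sweep puts Z at bearing 140°, so Z = V + 12.0·(cos 140°, sin 140°) = (-52.89, -4.287). A1 meets ZJ tangentially, so VZ is at right angles to ZJ, so ZJ runs along (−sin 140°, cos 140°); with |ZJ| = 25.0, J = (-68.96, -23.44). Then |KJ| = |J − K| = 34.46.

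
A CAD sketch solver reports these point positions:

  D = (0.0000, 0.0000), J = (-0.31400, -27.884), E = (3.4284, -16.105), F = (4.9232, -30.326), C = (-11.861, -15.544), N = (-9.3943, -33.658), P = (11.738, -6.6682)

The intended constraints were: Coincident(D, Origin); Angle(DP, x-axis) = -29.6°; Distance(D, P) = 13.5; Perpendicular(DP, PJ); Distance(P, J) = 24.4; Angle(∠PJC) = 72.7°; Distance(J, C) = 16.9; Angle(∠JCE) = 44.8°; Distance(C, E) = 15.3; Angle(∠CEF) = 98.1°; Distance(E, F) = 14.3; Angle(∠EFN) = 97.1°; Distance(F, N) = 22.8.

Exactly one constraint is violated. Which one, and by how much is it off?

Distance(F, N) = 22.8 — off by 8.10.

D = (0.00, 0.00) ✓; DP at -29.60° ✓; |DP| = 13.50 ✓; ∠(DP, PJ) = 90.00° ✓; |PJ| = 24.40 ✓; ∠PJC = 72.70° ✓; |JC| = 16.90 ✓; ∠JCE = 44.80° ✓; |CE| = 15.30 ✓; ∠CEF = 98.10° ✓; |EF| = 14.30 ✓; ∠EFN = 97.10° ✓; |FN| = 14.70 ✗.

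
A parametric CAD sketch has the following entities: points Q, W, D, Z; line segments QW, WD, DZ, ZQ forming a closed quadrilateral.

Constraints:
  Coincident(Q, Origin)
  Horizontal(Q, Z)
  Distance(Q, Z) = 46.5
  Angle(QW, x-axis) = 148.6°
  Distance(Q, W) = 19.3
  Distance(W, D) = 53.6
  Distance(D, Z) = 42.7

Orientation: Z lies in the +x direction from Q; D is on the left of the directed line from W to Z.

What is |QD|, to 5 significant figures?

48.315

Q is at the origin; QZ is horizontal with |QZ| = 46.5 and Z in +x, so Z = (46.5, 0). QW runs at 148.6° with |QW| = 19.3, so W = (-16.474, 10.055). D is determined by |WD| = 53.6 and |DZ| = 42.7 together: it lies at the intersection of circle(W, 53.6) and circle(Z, 42.7). With |WZ| = 63.771, the foot of the radical line on WZ is 40.116 from W and the perpendicular offset is √(53.6² − 40.116²) = 35.549. Taking the left-of-WZ solution: D = (28.746, 38.834).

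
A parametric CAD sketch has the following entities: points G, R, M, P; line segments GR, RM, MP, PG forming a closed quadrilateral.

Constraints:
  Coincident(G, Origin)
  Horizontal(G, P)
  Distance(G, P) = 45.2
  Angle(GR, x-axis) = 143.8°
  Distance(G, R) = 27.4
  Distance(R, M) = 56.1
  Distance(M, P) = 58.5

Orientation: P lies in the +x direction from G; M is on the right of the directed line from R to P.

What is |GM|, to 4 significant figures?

35.83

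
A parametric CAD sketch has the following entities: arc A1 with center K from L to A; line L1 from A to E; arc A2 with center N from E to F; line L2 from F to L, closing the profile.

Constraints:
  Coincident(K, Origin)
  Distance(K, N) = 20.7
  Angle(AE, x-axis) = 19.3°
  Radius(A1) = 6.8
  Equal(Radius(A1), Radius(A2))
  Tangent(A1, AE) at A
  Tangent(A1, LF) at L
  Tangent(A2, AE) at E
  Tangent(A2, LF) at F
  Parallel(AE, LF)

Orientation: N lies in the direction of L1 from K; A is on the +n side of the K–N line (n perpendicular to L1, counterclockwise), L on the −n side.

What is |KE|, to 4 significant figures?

21.79

Tangency of A1 to both parallel lines with radius 6.8 puts A and L at K ± 6.8·n: A = (-2.247, 6.418), L = (2.247, -6.418). Equal radii place E and F the same way about N: E = N + 6.8·n = (17.29, 13.26), F = N − 6.8·n = (21.78, 0.4238). Then |KE| = |E − K| = 21.79.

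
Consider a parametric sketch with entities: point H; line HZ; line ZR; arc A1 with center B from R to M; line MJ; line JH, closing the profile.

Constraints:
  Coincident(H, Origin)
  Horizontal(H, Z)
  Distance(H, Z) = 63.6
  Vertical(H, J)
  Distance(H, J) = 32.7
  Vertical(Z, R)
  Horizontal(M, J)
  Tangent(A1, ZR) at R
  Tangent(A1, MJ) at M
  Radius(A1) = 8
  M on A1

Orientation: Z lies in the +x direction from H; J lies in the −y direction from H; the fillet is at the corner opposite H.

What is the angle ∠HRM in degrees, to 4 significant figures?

66.22°

The virtual corner opposite H is at (63.60, -32.70). Since A1 is tangent to ZR there, BR ⟂ ZR and A1 meets MJ tangentially, so BM is at right angles to MJ, with radius 8.0, so the center B sits 8.0 in from both sides at B = (55.60, -24.70). That places the tangent points at R = (63.60, -24.70) on ZR and M = (55.60, -32.70) on MJ. Then cos ∠HRM = RH·RM / (|RH||RM|), giving 66.22°.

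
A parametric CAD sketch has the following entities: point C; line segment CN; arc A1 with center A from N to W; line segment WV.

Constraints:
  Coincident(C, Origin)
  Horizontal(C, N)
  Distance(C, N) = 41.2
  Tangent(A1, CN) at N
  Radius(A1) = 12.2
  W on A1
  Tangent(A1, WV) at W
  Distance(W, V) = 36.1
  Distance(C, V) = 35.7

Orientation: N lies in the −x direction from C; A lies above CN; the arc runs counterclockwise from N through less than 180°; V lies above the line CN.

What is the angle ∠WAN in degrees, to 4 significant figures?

54.01°

Checks: |AW| = 12.20 ✓; ∠(AW, WV) = 90.00° ✓; |WV| = 36.10 ✓; |CV| = 35.70 ✓.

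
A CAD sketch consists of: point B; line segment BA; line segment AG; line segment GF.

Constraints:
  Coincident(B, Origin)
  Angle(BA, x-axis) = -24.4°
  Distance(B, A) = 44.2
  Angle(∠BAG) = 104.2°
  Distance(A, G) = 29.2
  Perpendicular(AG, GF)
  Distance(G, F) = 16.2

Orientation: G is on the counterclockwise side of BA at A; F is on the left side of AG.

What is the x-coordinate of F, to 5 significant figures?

45.809

∠BAG = 104.2°, so AG runs at -24.4° + (180° − 104.2°) = 51.400° from the x-axis; with |AG| = 29.2, G = A + 29.2·(cos 51.400°, sin 51.400°) = (58.470, 4.5612). The perpendicularity gives GF at right angles to AG; with |GF| = 16.2 on the left of AG, F = G + 16.2·(-0.78152, 0.62388) = (45.809, 14.668). So F.x = 45.809.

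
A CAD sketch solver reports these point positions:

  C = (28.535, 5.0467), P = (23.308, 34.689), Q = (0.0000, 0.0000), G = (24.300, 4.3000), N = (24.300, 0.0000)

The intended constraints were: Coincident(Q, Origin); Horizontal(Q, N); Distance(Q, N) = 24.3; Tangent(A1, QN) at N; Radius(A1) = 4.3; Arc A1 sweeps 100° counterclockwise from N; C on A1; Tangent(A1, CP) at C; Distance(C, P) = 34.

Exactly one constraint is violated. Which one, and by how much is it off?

Distance(C, P) = 34 — off by 3.90.

Q = (0.00, 0.00) ✓; Q.y = 0.00, N.y = 0.00 ✓; |QN| = 24.30 ✓; ∠(GN, NQ) = 90.00° ✓; |GN| = 4.300 ✓; bearing(G→C) − bearing(G→N) = 100.0° ✓; |GC| = 4.300 ✓; ∠(GC, CP) = 90.00° ✓; |CP| = 30.10 ✗.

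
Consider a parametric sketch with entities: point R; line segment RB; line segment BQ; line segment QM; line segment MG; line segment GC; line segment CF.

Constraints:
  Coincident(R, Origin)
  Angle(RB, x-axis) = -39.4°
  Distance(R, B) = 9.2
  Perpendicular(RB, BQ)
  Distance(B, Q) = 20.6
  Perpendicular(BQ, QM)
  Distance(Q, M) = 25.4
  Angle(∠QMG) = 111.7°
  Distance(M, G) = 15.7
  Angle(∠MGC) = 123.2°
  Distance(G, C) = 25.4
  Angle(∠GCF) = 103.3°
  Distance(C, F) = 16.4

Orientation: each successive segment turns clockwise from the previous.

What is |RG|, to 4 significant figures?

22.81

R is at the origin; RB runs at -39.4° with length 9.2, so B = (7.109, -5.840). RB is perpendicular to BQ, so BQ runs at -129.4°; with |BQ| = 20.6, Q = (-5.966, -21.76). The perpendicularity gives QM at right angles to BQ, so QM runs at 140.6°; with |QM| = 25.4, M = (-25.59, -5.636). ∠QMG = 111.7° gives MG at 72.30° from the x-axis; with |MG| = 15.7, G = (-20.82, 9.321). Then |RG| = |G − R| = 22.81.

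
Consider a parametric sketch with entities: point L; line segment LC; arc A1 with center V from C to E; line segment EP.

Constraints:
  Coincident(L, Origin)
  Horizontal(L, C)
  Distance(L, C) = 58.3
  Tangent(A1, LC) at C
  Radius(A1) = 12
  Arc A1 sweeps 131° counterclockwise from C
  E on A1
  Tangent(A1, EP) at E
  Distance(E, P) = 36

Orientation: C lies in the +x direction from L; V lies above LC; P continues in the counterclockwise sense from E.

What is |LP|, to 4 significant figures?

64.23

L is at the origin; LC is horizontal with |LC| = 58.3 and C on the +x side, so C = (58.30, 0.000). Tangency of A1 to LC means the radius VC is perpendicular to LC, so V = C + (0, 12) = (58.30, 12.00). On A1, C sits at bearing -90° from V; a 131° counterclockwise sweep puts E at bearing 41°, so E = V + 12.0·(cos 41°, sin 41°) = (67.36, 19.87). A1 meets EP tangentially, so VE is at right angles to EP, so EP runs along (−sin 41°, cos 41°); with |EP| = 36.0, P = (43.74, 47.04). Then |LP| = |P − L| = 64.23.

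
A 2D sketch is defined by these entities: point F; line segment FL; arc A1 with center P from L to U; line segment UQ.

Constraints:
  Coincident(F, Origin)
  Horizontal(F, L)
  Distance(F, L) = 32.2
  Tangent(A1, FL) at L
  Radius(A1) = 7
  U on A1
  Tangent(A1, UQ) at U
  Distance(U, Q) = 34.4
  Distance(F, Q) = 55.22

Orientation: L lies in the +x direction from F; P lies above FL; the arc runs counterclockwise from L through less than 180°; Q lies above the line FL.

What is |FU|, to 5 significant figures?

39.910

Checks: |PU| = 7.000 ✓; ∠(PU, UQ) = 90.00° ✓; |UQ| = 34.40 ✓; |FQ| = 55.22 ✓.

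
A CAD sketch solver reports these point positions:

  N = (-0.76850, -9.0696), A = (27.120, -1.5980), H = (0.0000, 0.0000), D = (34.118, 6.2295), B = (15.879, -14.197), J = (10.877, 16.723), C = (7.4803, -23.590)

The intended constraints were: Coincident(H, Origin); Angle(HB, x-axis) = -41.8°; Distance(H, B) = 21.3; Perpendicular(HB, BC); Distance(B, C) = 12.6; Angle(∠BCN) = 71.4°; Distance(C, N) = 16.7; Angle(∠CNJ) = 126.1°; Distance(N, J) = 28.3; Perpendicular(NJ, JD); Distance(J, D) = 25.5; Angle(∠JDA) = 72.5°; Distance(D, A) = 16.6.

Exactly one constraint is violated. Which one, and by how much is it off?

Distance(D, A) = 16.6 — off by 6.10.

H = (0.00, 0.00) ✓; HB at -41.80° ✓; |HB| = 21.30 ✓; ∠(HB, BC) = 90.00° ✓; |BC| = 12.60 ✓; ∠BCN = 71.40° ✓; |CN| = 16.70 ✓; ∠CNJ = 126.1° ✓; |NJ| = 28.30 ✓; ∠(NJ, JD) = 90.00° ✓; |JD| = 25.50 ✓; ∠JDA = 72.50° ✓; |DA| = 10.50 ✗.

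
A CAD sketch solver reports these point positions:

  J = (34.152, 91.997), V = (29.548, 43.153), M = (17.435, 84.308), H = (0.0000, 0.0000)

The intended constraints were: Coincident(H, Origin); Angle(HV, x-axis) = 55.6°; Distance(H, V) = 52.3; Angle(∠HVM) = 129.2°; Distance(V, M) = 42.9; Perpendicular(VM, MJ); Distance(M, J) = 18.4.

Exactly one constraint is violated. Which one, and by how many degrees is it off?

Perpendicular(VM, MJ) — off by 8.30°.

H = (0.00, 0.00) ✓; HV at 55.60° ✓; |HV| = 52.30 ✓; ∠HVM = 129.2° ✓; |VM| = 42.90 ✓; ∠(VM, MJ) = 81.70° ✗; |MJ| = 18.40 ✓.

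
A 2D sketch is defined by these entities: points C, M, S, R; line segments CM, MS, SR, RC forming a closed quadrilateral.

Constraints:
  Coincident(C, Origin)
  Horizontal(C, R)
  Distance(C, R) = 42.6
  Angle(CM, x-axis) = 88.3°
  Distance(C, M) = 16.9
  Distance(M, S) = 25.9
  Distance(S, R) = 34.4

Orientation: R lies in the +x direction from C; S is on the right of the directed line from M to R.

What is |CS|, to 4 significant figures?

11.78

C is at the origin; CR is horizontal with |CR| = 42.6 and R in +x, so R = (42.6, 0). CM runs at 88.3° with |CM| = 16.9, so M = (0.5014, 16.89). S is determined by |MS| = 25.9 and |SR| = 34.4 together: it lies at the intersection of circle(M, 25.9) and circle(R, 34.4). With |MR| = 45.36, the foot of the radical line on MR is 17.03 from M and the perpendicular offset is √(25.9² − 17.03²) = 19.51. Taking the right-of-MR solution: S = (9.041, -7.559).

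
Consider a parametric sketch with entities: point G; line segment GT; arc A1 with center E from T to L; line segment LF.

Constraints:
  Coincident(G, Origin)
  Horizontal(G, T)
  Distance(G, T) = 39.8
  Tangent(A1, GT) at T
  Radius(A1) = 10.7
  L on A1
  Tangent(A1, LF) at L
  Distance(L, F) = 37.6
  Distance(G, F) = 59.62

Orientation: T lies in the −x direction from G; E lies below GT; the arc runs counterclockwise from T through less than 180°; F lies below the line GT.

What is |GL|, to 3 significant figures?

51.8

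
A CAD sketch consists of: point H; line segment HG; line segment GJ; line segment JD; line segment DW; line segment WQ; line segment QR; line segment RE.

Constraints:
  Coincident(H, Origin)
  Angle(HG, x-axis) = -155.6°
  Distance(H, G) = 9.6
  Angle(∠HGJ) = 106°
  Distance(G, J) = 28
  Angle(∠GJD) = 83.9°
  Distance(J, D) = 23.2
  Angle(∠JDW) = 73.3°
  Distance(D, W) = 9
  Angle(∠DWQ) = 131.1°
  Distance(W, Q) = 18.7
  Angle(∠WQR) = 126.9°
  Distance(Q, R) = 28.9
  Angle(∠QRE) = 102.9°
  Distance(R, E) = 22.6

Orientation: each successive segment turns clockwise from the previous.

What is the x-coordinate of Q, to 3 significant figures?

-14.7

H is at the origin; HG runs at -155.6° with length 9.6, so G = (-8.74, -3.97). ∠HGJ = 106.0° gives GJ at 130° from the x-axis; with |GJ| = 28.0, J = (-26.9, 17.4). ∠GJD = 83.9° gives JD at 34.3° from the x-axis; with |JD| = 23.2, D = (-7.72, 30.4). ∠JDW = 73.3° gives DW at -72.4° from the x-axis; with |DW| = 9.0, W = (-5.00, 21.9). ∠DWQ = 131.1° gives WQ at -121° from the x-axis; with |WQ| = 18.7, Q = (-14.7, 5.87). So Q.x = -14.7.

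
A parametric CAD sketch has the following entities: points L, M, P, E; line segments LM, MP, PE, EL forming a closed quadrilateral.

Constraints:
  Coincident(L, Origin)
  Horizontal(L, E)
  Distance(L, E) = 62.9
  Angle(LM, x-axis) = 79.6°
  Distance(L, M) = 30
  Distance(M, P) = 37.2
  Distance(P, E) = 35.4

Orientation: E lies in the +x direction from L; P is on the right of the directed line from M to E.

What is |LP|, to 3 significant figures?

27.5

Checks: |MP| = 37.20 ✓; |PE| = 35.40 ✓.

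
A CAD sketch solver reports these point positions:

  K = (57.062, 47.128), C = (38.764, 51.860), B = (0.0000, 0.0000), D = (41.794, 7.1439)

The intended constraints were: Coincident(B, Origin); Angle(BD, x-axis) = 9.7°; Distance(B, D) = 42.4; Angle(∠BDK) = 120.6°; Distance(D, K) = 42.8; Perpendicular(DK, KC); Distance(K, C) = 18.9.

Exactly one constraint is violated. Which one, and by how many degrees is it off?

Perpendicular(DK, KC) — off by 6.40°.

B = (0.00, 0.00) ✓; BD at 9.700° ✓; |BD| = 42.40 ✓; ∠BDK = 120.6° ✓; |DK| = 42.80 ✓; ∠(DK, KC) = 96.40° ✗; |KC| = 18.90 ✓.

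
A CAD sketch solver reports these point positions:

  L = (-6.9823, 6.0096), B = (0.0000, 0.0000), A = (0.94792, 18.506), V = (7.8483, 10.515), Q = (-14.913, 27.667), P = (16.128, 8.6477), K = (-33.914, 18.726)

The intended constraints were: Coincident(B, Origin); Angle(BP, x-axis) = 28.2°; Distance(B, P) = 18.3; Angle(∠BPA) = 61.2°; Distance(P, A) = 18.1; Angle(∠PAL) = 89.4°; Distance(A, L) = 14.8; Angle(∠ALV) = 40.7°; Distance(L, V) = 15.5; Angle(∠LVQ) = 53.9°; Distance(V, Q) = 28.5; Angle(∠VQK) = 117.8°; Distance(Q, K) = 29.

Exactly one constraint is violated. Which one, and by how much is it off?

Distance(Q, K) = 29 — off by 8.00.

B = (0.00, 0.00) ✓; BP at 28.20° ✓; |BP| = 18.30 ✓; ∠BPA = 61.20° ✓; |PA| = 18.10 ✓; ∠PAL = 89.40° ✓; |AL| = 14.80 ✓; ∠ALV = 40.70° ✓; |LV| = 15.50 ✓; ∠LVQ = 53.90° ✓; |VQ| = 28.50 ✓; ∠VQK = 117.8° ✓; |QK| = 21.00 ✗.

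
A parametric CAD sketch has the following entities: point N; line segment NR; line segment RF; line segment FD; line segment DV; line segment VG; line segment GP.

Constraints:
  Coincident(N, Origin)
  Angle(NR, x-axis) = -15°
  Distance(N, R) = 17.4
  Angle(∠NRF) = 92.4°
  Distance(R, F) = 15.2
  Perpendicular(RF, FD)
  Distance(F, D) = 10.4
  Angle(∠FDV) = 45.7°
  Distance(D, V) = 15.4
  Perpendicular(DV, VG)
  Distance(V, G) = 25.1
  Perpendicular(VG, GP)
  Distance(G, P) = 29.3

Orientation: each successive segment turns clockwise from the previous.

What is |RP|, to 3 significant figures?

42.7

N is at the origin; NR runs at -15.0° with length 17.4, so R = (16.8, -4.50). ∠NRF = 92.4° gives RF at -103° from the x-axis; with |RF| = 15.2, F = (13.5, -19.3). The perpendicularity gives FD at right angles to RF, so FD runs at 167°; with |FD| = 10.4, D = (3.34, -17.1). ∠FDV = 45.7° gives DV at 33.1° from the x-axis; with |DV| = 15.4, V = (16.2, -8.66). DV is perpendicular to VG, so VG runs at -56.9°; with |VG| = 25.1, G = (29.9, -29.7). The perpendicularity gives GP at right angles to VG, so GP runs at -147°; with |GP| = 29.3, P = (5.40, -45.7). Then |RP| = |P − R| = 42.7.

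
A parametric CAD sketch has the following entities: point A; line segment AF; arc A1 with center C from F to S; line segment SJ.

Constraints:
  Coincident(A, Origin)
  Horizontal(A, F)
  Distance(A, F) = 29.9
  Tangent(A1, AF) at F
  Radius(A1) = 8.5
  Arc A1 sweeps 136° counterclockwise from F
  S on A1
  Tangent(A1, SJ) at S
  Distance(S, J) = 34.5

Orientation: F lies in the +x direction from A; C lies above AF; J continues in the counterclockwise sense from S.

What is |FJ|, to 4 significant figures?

42.97

A is at the origin; AF is horizontal with |AF| = 29.9 and F on the +x side, so F = (29.90, 0.000). A1 meets AF tangentially, so CF is at right angles to AF, so C = F + (0, 8.5) = (29.90, 8.500). On A1, F sits at bearing -90° from C; a 136° counterclockwise sweep puts S at bearing 46°, so S = C + 8.5·(cos 46°, sin 46°) = (35.80, 14.61). A1 meets SJ tangentially, so CS is at right angles to SJ, so SJ runs along (−sin 46°, cos 46°); with |SJ| = 34.5, J = (10.99, 38.58). Then |FJ| = |J − F| = 42.97.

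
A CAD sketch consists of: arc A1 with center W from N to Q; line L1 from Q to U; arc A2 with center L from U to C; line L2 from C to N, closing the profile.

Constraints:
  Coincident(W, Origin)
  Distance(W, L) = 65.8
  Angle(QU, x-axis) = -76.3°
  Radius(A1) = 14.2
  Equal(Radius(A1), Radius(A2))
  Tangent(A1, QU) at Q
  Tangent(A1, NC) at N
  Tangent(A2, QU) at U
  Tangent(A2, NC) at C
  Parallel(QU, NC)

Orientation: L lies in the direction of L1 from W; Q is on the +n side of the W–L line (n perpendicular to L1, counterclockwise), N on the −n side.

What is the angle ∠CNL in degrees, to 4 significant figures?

12.18°

The slot axis is L1's direction at -76.3°, so u = (cos -76.3°, sin -76.3°) = (0.2368, -0.9715) and n = (−sin -76.3°, cos -76.3°) = (0.9715, 0.2368). W is at the origin and L lies 65.8 along u from W, so L = 65.8·u = (15.58, -63.93). Tangency of A1 to both parallel lines with radius 14.2 puts Q and N at W ± 14.2·n: Q = (13.80, 3.363), N = (-13.80, -3.363). Equal radii place U and C the same way about L: U = L + 14.2·n = (29.38, -60.56), C = L − 14.2·n = (1.788, -67.29). Then cos ∠CNL = NC·NL / (|NC||NL|), giving 12.18°.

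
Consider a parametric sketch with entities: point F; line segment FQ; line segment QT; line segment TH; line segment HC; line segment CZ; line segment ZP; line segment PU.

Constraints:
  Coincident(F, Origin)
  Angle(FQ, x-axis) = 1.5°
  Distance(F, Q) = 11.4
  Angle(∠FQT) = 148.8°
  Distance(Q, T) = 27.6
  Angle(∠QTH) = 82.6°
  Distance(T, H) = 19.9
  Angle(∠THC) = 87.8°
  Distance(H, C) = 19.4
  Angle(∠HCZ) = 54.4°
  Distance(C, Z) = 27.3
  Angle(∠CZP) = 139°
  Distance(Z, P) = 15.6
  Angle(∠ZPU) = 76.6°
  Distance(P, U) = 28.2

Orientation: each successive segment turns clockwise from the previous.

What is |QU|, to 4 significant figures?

43.40

F is at the origin; FQ runs at 1.5° with length 11.4, so Q = (11.40, 0.2984). ∠FQT = 148.8° gives QT at -29.70° from the x-axis; with |QT| = 27.6, T = (35.37, -13.38). ∠QTH = 82.6° gives TH at -127.1° from the x-axis; with |TH| = 19.9, H = (23.37, -29.25). ∠THC = 87.8° gives HC at 140.7° from the x-axis; with |HC| = 19.4, C = (8.354, -16.96). ∠HCZ = 54.4° gives CZ at 15.10° from the x-axis; with |CZ| = 27.3, Z = (34.71, -9.849). ∠CZP = 139.0° gives ZP at -25.90° from the x-axis; with |ZP| = 15.6, P = (48.74, -16.66). ∠ZPU = 76.6° gives PU at -129.3° from the x-axis; with |PU| = 28.2, U = (30.88, -38.49). Then |QU| = |U − Q| = 43.40.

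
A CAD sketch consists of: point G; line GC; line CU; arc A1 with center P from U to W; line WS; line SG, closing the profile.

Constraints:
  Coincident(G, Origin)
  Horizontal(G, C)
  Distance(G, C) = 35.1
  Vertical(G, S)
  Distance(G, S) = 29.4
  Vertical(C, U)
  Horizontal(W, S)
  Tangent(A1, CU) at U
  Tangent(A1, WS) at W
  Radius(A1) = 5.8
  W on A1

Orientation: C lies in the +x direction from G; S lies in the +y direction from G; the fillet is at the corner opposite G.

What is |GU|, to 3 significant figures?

42.3

G is at the origin; G and C share the same y with |GC| = 35.1 and C on the +x side, so C = (35.1, 0.00). G and S share the same x with |GS| = 29.4 and S on the +y side, so S = (0.00, 29.4). The virtual corner opposite G is at (35.1, 29.4). A1 meets CU tangentially, so PU is at right angles to CU and tangency of A1 to WS means the radius PW is perpendicular to WS, with radius 5.8, so the center P sits 5.8 in from both sides at P = (29.3, 23.6). That places the tangent points at U = (35.1, 23.6) on CU and W = (29.3, 29.4) on WS. Then |GU| = |U − G| = 42.3.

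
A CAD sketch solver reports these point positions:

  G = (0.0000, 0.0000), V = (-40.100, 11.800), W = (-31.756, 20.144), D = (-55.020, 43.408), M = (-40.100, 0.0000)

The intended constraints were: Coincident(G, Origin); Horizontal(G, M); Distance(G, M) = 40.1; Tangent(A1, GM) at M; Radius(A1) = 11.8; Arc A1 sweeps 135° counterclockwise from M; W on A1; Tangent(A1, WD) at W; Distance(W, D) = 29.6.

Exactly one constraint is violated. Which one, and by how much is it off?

Distance(W, D) = 29.6 — off by 3.30.

G = (0.00, 0.00) ✓; G.y = 0.00, M.y = 0.00 ✓; |GM| = 40.10 ✓; ∠(VM, MG) = 90.00° ✓; |VM| = 11.80 ✓; bearing(V→W) − bearing(V→M) = 135.0° ✓; |VW| = 11.80 ✓; ∠(VW, WD) = 90.00° ✓; |WD| = 32.90 ✗.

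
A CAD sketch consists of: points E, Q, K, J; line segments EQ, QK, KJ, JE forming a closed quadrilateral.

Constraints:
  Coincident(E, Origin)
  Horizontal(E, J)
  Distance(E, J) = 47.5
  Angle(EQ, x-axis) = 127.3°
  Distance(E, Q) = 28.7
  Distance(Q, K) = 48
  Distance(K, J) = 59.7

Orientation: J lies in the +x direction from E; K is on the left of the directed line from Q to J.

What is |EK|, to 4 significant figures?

56.61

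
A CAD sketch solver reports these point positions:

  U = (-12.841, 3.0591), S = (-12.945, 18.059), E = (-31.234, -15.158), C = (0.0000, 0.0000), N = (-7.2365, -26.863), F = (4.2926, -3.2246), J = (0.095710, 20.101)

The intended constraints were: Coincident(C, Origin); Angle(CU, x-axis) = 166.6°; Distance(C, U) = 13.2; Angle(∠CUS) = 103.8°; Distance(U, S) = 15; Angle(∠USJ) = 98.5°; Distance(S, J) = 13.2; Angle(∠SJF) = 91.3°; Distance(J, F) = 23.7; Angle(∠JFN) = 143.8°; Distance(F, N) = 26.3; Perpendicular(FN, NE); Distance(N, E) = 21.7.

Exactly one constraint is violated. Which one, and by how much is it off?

Distance(N, E) = 21.7 — off by 5.00.

C = (0.00, 0.00) ✓; CU at 166.6° ✓; |CU| = 13.20 ✓; ∠CUS = 103.8° ✓; |US| = 15.00 ✓; ∠USJ = 98.50° ✓; |SJ| = 13.20 ✓; ∠SJF = 91.30° ✓; |JF| = 23.70 ✓; ∠JFN = 143.8° ✓; |FN| = 26.30 ✓; ∠(FN, NE) = 90.00° ✓; |NE| = 26.70 ✗.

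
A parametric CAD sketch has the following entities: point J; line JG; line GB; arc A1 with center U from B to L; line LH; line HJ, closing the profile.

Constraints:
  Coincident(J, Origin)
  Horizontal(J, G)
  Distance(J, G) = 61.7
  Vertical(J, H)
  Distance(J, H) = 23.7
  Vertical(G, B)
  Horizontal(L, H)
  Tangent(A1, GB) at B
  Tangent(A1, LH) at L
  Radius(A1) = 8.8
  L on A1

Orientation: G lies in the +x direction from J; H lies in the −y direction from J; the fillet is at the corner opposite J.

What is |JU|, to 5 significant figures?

54.958

J is at the origin; J and G share the same y with |JG| = 61.7 and G on the +x side, so G = (61.700, 0.0000). J and H share the same x with |JH| = 23.7 and H on the −y side, so H = (0.0000, -23.700). The virtual corner opposite J is at (61.700, -23.700). A1 meets GB tangentially, so UB is at right angles to GB and tangency of A1 to LH means the radius UL is perpendicular to LH, with radius 8.8, so the center U sits 8.8 in from both sides at U = (52.900, -14.900). Then |JU| = |U − J| = 54.958.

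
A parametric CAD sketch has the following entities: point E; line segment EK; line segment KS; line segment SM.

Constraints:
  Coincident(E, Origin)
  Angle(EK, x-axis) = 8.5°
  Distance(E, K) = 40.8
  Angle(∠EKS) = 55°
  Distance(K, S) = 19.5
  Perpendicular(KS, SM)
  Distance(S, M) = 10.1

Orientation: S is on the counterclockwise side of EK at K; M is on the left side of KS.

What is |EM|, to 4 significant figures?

23.65

E is at the origin; EK runs at 8.5° with length 40.8, so K = 40.8·(cos 8.5°, sin 8.5°) = (40.35, 6.031). ∠EKS = 55.0°, so KS runs at 8.5° + (180° − 55.0°) = 133.5° from the x-axis; with |KS| = 19.5, S = K + 19.5·(cos 133.5°, sin 133.5°) = (26.93, 20.18). The perpendicularity gives SM at right angles to KS; with |SM| = 10.1 on the left of KS, M = S + 10.1·(-0.7254, -0.6884) = (19.60, 13.22). Then |EM| = |M − E| = 23.65.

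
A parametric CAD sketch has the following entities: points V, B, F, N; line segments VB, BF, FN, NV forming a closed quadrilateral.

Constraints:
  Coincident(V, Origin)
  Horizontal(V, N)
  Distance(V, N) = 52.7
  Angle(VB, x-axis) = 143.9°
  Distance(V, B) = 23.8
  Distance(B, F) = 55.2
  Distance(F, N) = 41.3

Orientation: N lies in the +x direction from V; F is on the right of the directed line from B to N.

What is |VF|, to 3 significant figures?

31.9

V is at the origin; VN is horizontal with |VN| = 52.7 and N in +x, so N = (52.7, 0). VB runs at 143.9° with |VB| = 23.8, so B = (-19.2, 14.0). F is determined by |BF| = 55.2 and |FN| = 41.3 together: it lies at the intersection of circle(B, 55.2) and circle(N, 41.3). With |BN| = 73.3, the foot of the radical line on BN is 45.8 from B and the perpendicular offset is √(55.2² − 45.8²) = 30.8. Taking the right-of-BN solution: F = (19.8, -25.0).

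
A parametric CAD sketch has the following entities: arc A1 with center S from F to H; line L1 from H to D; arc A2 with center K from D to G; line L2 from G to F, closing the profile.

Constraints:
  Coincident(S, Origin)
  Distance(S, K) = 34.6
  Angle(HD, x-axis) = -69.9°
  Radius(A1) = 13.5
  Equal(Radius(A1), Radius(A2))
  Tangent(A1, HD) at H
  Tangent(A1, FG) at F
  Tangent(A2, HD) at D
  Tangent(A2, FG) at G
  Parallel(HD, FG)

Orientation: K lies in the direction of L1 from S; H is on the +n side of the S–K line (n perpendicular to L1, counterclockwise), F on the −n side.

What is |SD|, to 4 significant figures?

37.14

The slot axis is L1's direction at -69.9°, so u = (cos -69.9°, sin -69.9°) = (0.3437, -0.9391) and n = (−sin -69.9°, cos -69.9°) = (0.9391, 0.3437). S is at the origin and K lies 34.6 along u from S, so K = 34.6·u = (11.89, -32.49). Tangency of A1 to both parallel lines with radius 13.5 puts H and F at S ± 13.5·n: H = (12.68, 4.639), F = (-12.68, -4.639). Equal radii place D and G the same way about K: D = K + 13.5·n = (24.57, -27.85), G = K − 13.5·n = (-0.7871, -37.13). Then |SD| = |D − S| = 37.14.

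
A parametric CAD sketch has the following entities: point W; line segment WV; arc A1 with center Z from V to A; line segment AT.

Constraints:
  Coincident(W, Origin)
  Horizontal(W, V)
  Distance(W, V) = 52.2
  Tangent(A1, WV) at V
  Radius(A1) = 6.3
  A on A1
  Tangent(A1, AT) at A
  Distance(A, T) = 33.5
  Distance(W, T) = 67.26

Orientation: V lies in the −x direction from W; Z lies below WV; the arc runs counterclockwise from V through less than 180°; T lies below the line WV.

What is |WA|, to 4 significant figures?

58.88

W is at the origin; W and V share the same y with |WV| = 52.2 and V on the −x side, so V = (-52.20, 0.000). A1 meets WV tangentially, so ZV is at right angles to WV, so Z = V + (0, -6.3) = (-52.20, -6.300). Since ZA ⟂ AT (tangency), |ZT| = √(6.3² + 33.5²) = 34.09 regardless of where A sits on A1. So T lies on both circle(W, 67.26) and circle(Z, 34.09); the below-WV intersection is T = (-53.81, -40.35). A is the foot of the tangent from T: A = (-58.44, -7.170).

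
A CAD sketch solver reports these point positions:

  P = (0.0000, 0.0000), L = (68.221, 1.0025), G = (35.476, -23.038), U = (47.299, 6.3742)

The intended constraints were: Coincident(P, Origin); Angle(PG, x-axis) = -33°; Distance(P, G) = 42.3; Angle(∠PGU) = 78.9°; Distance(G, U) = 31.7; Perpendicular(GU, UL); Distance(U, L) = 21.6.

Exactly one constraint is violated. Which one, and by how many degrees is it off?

Perpendicular(GU, UL) — off by 7.50°.

P = (0.00, 0.00) ✓; PG at -33.00° ✓; |PG| = 42.30 ✓; ∠PGU = 78.90° ✓; |GU| = 31.70 ✓; ∠(GU, UL) = 82.50° ✗; |UL| = 21.60 ✓.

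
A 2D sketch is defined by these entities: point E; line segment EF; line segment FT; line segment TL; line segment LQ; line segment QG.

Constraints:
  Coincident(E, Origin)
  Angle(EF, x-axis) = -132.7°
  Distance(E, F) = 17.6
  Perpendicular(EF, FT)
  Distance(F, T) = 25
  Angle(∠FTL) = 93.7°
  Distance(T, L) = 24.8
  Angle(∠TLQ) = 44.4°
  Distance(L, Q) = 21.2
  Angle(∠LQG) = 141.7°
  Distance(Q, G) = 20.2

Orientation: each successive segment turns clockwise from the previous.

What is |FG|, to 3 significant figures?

11.9

E is at the origin; EF runs at -132.7° with length 17.6, so F = (-11.9, -12.9). The perpendicularity gives FT at right angles to EF, so FT runs at 137°; with |FT| = 25.0, T = (-30.3, 4.02). ∠FTL = 93.7° gives TL at 51.0° from the x-axis; with |TL| = 24.8, L = (-14.7, 23.3). ∠TLQ = 44.4° gives LQ at -84.6° from the x-axis; with |LQ| = 21.2, Q = (-12.7, 2.19). ∠LQG = 141.7° gives QG at -123° from the x-axis; with |QG| = 20.2, G = (-23.7, -14.8). Then |FG| = |G − F| = 11.9.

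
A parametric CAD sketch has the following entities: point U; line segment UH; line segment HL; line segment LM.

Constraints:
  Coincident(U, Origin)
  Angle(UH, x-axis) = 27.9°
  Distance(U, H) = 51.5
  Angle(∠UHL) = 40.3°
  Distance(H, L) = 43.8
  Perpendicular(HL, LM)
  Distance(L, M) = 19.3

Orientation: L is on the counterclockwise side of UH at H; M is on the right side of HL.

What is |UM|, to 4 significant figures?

52.80

U is at the origin; UH runs at 27.9° with length 51.5, so H = 51.5·(cos 27.9°, sin 27.9°) = (45.51, 24.10). ∠UHL = 40.3°, so HL runs at 27.9° + (180° − 40.3°) = 167.6° from the x-axis; with |HL| = 43.8, L = H + 43.8·(cos 167.6°, sin 167.6°) = (2.736, 33.50). HL ⟂ LM; with |LM| = 19.3 on the right of HL, M = L + 19.3·(0.2147, 0.9767) = (6.880, 52.35). Then |UM| = |M − U| = 52.80.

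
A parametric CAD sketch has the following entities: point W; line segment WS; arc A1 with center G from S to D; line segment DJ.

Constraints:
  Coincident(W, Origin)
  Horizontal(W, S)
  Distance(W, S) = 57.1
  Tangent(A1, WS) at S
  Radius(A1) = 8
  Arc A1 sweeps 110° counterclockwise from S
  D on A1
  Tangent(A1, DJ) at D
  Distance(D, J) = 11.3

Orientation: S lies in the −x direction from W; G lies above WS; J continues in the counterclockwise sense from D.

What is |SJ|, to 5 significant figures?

21.665

W is at the origin; W and S share the same y with |WS| = 57.1 and S on the −x side, so S = (-57.100, 0.0000). The tangent condition forces GS to be normal to WS, so G = S + (0, 8) = (-57.100, 8.0000). On A1, S sits at bearing -90° from G; a 110° counterclockwise sweep puts D at bearing 20°, so D = G + 8.0·(cos 20°, sin 20°) = (-49.582, 10.736). The tangent condition forces GD to be normal to DJ, so DJ runs along (−sin 20°, cos 20°); with |DJ| = 11.3, J = (-53.447, 21.355). Then |SJ| = |J − S| = 21.665.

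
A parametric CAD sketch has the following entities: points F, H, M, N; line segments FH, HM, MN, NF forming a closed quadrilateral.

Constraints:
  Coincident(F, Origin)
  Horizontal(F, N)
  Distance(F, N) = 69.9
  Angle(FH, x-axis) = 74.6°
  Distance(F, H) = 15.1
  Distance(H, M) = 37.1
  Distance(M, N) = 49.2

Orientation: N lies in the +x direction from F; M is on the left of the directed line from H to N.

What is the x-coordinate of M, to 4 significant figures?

35.11

Checks: |HM| = 37.10 ✓; |MN| = 49.20 ✓.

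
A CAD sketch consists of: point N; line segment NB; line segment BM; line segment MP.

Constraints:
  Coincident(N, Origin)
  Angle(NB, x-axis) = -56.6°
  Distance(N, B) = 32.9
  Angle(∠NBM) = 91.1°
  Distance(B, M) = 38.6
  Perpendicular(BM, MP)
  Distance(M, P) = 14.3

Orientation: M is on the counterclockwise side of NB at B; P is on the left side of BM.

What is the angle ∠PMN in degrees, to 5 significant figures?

50.022°

∠NBM = 91.1°, so BM runs at -56.6° + (180° − 91.1°) = 32.300° from the x-axis; with |BM| = 38.6, M = B + 38.6·(cos 32.300°, sin 32.300°) = (50.738, -6.8405). BM ⟂ MP; with |MP| = 14.3 on the left of BM, P = M + 14.3·(-0.53435, 0.84526) = (43.097, 5.2468). Then cos ∠PMN = MP·MN / (|MP||MN|), giving 50.022°.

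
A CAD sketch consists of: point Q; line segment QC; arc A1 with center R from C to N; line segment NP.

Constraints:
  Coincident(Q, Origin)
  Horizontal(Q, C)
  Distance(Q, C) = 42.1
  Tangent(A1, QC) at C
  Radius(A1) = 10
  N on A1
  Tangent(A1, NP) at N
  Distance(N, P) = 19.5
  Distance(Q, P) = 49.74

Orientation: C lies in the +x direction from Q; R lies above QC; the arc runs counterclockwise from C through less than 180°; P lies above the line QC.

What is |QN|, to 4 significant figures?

52.59

Q is at the origin; QC is horizontal with |QC| = 42.1 and C on the +x side, so C = (42.10, 0.000). A1 meets QC tangentially, so RC is at right angles to QC, so R = C + (0, 10) = (42.10, 10.00). Since RN ⟂ NP (tangency), |RP| = √(10.0² + 19.5²) = 21.91 regardless of where N sits on A1. So P lies on both circle(Q, 49.74) and circle(R, 21.91); the above-QC intersection is P = (38.41, 31.60). N is the foot of the tangent from P: N = (50.10, 16.00).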